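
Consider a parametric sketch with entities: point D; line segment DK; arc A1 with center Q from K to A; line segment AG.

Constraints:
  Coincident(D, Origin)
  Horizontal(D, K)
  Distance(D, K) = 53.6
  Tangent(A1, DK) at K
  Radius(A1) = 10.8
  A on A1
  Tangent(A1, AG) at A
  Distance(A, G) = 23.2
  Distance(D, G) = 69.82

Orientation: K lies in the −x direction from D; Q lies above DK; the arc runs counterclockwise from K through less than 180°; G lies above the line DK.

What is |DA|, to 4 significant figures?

48.62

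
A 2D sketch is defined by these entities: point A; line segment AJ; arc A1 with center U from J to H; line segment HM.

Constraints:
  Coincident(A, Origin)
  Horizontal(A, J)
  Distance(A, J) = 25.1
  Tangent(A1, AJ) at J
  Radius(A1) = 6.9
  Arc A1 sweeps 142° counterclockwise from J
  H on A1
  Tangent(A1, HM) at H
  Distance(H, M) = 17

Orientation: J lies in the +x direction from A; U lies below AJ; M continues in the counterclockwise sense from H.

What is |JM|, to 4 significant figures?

24.57

A is at the origin; A and J share the same y with |AJ| = 25.1 and J on the +x side, so J = (25.10, 0.000). Since A1 is tangent to AJ there, UJ ⟂ AJ, so U = J + (0, -6.9) = (25.10, -6.900). On A1, J sits at bearing 90° from U; a 142° counterclockwise sweep puts H at bearing 232°, so H = U + 6.9·(cos 232°, sin 232°) = (20.85, -12.34). Tangency of A1 to HM means the radius UH is perpendicular to HM, so HM runs along (−sin 232°, cos 232°); with |HM| = 17.0, M = (34.25, -22.80). Then |JM| = |M − J| = 24.57.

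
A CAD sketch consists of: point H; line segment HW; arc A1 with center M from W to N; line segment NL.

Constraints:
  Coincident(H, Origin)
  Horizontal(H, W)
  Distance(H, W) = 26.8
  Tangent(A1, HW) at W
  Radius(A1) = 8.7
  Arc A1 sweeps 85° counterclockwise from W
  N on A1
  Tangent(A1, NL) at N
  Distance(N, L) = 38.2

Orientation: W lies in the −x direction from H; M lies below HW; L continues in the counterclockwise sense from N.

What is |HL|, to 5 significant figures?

60.173

H is at the origin; HW is horizontal with |HW| = 26.8 and W on the −x side, so W = (-26.800, 0.0000). The tangent condition forces MW to be normal to HW, so M = W + (0, -8.7) = (-26.800, -8.7000). On A1, W sits at bearing 90° from M; an 85° counterclockwise sweep puts N at bearing 175°, so N = M + 8.7·(cos 175°, sin 175°) = (-35.467, -7.9417). The tangent condition forces MN to be normal to NL, so NL runs along (−sin 175°, cos 175°); with |NL| = 38.2, L = (-38.796, -45.996). Then |HL| = |L − H| = 60.173.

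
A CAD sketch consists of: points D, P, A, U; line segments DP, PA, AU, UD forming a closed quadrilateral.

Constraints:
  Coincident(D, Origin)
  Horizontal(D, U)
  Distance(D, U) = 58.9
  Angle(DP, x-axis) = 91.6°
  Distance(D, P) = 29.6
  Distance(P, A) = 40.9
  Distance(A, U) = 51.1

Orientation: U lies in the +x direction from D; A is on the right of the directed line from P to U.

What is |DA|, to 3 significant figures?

13.5

Checks: DP at 91.60° ✓; |PA| = 40.90 ✓; |AU| = 51.10 ✓.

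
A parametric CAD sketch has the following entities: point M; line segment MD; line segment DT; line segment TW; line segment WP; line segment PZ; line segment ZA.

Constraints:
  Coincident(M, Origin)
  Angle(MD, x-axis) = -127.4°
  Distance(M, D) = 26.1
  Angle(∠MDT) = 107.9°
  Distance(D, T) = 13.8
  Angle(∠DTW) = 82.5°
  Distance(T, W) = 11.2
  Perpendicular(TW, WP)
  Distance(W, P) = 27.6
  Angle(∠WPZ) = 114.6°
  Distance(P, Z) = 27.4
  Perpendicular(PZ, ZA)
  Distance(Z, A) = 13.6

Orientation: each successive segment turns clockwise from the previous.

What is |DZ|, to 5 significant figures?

29.699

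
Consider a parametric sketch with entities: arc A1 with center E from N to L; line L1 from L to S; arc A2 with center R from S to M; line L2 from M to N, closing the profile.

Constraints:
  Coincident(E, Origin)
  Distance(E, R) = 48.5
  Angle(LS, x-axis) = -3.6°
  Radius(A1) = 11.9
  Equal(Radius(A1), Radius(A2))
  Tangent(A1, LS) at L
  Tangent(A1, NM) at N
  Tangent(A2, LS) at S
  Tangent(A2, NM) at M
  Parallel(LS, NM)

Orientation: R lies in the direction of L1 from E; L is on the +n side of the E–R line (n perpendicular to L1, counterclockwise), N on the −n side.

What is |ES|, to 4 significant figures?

49.94

The slot axis is L1's direction at -3.6°, so u = (cos -3.6°, sin -3.6°) = (0.9980, -0.06279) and n = (−sin -3.6°, cos -3.6°) = (0.06279, 0.9980). E is at the origin and R lies 48.5 along u from E, so R = 48.5·u = (48.40, -3.045). Tangency of A1 to both parallel lines with radius 11.9 puts L and N at E ± 11.9·n: L = (0.7472, 11.88), N = (-0.7472, -11.88). Equal radii place S and M the same way about R: S = R + 11.9·n = (49.15, 8.831), M = R − 11.9·n = (47.66, -14.92). Then |ES| = |S − E| = 49.94.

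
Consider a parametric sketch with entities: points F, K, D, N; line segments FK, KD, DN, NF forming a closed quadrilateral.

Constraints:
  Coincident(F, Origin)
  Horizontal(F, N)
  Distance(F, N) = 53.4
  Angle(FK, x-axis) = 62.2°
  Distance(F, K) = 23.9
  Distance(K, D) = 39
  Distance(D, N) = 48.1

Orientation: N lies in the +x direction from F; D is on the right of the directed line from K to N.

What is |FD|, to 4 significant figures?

19.80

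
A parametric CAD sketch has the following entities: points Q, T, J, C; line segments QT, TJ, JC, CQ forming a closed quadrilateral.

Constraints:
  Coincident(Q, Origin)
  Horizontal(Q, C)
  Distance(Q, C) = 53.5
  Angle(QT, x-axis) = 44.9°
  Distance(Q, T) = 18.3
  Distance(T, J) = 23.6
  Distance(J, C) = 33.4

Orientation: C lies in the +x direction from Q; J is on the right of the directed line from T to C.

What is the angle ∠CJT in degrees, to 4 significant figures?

95.01°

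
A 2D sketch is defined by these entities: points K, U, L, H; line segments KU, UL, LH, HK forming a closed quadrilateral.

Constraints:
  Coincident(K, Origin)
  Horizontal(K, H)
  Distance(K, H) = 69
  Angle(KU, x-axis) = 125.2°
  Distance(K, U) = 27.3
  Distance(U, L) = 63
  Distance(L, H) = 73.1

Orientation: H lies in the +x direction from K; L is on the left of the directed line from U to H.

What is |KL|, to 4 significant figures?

70.91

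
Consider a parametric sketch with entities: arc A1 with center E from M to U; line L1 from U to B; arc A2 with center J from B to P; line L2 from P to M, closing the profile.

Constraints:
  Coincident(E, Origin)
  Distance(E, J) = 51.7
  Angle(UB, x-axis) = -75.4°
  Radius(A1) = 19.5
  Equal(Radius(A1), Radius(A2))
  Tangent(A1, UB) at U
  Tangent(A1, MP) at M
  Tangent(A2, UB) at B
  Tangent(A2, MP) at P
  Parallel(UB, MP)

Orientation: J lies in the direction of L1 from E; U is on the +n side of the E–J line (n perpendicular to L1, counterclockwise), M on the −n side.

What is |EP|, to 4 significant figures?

55.26

The slot axis is L1's direction at -75.4°, so u = (cos -75.4°, sin -75.4°) = (0.2521, -0.9677) and n = (−sin -75.4°, cos -75.4°) = (0.9677, 0.2521). E is at the origin and J lies 51.7 along u from E, so J = 51.7·u = (13.03, -50.03). Tangency of A1 to both parallel lines with radius 19.5 puts U and M at E ± 19.5·n: U = (18.87, 4.915), M = (-18.87, -4.915). Equal radii place B and P the same way about J: B = J + 19.5·n = (31.90, -45.12), P = J − 19.5·n = (-5.838, -54.95). Then |EP| = |P − E| = 55.26.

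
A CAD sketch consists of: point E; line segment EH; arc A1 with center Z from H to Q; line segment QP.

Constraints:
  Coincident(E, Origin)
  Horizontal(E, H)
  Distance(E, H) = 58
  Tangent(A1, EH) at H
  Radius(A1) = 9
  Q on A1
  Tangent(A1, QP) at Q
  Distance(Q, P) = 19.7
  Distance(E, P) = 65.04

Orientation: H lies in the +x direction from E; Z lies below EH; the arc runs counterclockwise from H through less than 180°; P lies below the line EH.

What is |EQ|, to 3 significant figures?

51.3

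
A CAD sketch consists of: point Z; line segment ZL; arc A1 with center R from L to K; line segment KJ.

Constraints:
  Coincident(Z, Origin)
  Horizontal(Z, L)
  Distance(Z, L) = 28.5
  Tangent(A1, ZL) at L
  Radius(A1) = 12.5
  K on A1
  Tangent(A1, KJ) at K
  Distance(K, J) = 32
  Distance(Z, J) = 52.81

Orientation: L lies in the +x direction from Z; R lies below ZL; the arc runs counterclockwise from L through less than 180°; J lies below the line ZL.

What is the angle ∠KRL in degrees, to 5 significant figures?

105.07°

Checks: |RK| = 12.50 ✓; ∠(RK, KJ) = 90.00° ✓; |KJ| = 32.00 ✓; |ZJ| = 52.81 ✓.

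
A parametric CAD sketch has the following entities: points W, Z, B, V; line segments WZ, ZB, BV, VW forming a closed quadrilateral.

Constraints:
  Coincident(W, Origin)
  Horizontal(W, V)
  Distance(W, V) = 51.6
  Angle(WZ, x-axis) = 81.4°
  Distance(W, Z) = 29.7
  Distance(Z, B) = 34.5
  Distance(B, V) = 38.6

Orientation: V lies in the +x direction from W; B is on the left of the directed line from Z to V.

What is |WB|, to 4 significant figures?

52.68

W is at the origin; WV is horizontal with |WV| = 51.6 and V in +x, so V = (51.6, 0). WZ runs at 81.4° with |WZ| = 29.7, so Z = (4.441, 29.37). B is determined by |ZB| = 34.5 and |BV| = 38.6 together: it lies at the intersection of circle(Z, 34.5) and circle(V, 38.6). With |ZV| = 55.55, the foot of the radical line on ZV is 25.08 from Z and the perpendicular offset is √(34.5² − 25.08²) = 23.69. Taking the left-of-ZV solution: B = (38.25, 36.22).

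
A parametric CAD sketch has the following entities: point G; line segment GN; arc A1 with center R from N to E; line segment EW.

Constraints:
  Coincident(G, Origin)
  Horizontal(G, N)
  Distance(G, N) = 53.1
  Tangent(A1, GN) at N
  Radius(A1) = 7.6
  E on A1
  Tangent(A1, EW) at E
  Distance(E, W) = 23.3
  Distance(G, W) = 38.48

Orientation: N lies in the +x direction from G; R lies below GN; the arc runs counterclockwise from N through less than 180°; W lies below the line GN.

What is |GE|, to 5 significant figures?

47.318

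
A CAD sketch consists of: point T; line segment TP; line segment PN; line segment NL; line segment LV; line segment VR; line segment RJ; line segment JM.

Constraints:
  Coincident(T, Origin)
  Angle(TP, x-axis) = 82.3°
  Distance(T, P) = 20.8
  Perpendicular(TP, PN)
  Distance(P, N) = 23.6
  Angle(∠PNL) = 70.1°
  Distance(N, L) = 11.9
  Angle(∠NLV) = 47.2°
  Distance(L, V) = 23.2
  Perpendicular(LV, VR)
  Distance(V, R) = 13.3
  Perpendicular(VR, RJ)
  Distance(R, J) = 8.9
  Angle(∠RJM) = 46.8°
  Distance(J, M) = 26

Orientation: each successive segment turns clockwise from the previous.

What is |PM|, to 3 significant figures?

14.7

T is at the origin; TP runs at 82.3° with length 20.8, so P = (2.79, 20.6). TP ⟂ PN, so PN runs at -7.70°; with |PN| = 23.6, N = (26.2, 17.5). ∠PNL = 70.1° gives NL at -118° from the x-axis; with |NL| = 11.9, L = (20.7, 6.90). ∠NLV = 47.2° gives LV at 110° from the x-axis; with |LV| = 23.2, V = (12.9, 28.8). LV ⟂ VR, so VR runs at 19.6°; with |VR| = 13.3, R = (25.4, 33.2). VR is perpendicular to RJ, so RJ runs at -70.4°; with |RJ| = 8.9, J = (28.4, 24.8). ∠RJM = 46.8° gives JM at 156° from the x-axis; with |JM| = 26.0, M = (4.57, 35.2). Then |PM| = |M − P| = 14.7.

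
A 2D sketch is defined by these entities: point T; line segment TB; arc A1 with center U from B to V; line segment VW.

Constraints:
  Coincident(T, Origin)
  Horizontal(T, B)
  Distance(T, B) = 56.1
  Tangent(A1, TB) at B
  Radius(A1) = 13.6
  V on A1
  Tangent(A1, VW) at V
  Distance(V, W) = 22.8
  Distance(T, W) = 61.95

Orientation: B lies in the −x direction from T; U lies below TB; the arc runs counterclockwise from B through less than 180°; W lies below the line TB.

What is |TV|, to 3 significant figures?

69.4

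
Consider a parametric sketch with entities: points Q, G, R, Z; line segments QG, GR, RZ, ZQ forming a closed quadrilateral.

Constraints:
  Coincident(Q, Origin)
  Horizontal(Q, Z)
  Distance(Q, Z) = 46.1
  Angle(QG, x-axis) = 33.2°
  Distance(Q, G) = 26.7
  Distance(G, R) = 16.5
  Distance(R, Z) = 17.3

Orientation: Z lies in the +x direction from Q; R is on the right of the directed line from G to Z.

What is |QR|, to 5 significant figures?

28.814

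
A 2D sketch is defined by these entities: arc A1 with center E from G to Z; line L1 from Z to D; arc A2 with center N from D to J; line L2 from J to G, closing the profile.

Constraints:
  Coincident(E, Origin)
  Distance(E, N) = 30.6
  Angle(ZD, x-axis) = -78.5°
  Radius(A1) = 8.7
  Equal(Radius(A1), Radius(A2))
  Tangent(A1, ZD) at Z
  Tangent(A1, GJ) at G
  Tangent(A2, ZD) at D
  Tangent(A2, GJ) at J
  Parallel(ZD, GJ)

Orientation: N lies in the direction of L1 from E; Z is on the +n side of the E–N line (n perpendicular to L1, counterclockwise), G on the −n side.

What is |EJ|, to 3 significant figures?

31.8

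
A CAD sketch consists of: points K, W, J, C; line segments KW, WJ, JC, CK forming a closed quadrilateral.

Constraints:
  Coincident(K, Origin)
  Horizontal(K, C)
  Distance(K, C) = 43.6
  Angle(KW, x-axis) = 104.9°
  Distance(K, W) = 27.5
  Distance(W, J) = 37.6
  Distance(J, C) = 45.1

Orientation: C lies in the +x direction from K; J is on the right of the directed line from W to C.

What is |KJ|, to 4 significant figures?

10.41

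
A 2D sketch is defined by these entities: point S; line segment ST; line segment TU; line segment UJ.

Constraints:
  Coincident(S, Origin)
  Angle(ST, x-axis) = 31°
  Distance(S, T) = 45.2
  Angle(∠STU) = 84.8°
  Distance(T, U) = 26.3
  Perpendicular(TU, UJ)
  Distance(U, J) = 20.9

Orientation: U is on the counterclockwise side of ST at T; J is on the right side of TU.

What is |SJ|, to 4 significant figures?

69.55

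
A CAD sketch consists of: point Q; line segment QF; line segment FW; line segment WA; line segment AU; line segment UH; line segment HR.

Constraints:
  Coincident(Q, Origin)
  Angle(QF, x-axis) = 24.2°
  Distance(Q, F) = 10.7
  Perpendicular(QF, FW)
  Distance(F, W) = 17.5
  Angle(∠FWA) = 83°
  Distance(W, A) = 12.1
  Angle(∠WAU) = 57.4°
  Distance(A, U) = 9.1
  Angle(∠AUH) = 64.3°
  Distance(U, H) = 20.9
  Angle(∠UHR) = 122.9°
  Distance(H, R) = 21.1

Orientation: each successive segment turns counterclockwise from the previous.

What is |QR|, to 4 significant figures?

45.86

Q is at the origin; QF runs at 24.2° with length 10.7, so F = (9.760, 4.386). QF ⟂ FW, so FW runs at 114.2°; with |FW| = 17.5, W = (2.586, 20.35). ∠FWA = 83.0° gives WA at -148.8° from the x-axis; with |WA| = 12.1, A = (-7.764, 14.08). ∠WAU = 57.4° gives AU at -26.20° from the x-axis; with |AU| = 9.1, U = (0.4012, 10.06). ∠AUH = 64.3° gives UH at 89.50° from the x-axis; with |UH| = 20.9, H = (0.5836, 30.96). ∠UHR = 122.9° gives HR at 146.6° from the x-axis; with |HR| = 21.1, R = (-17.03, 42.58). Then |QR| = |R − Q| = 45.86.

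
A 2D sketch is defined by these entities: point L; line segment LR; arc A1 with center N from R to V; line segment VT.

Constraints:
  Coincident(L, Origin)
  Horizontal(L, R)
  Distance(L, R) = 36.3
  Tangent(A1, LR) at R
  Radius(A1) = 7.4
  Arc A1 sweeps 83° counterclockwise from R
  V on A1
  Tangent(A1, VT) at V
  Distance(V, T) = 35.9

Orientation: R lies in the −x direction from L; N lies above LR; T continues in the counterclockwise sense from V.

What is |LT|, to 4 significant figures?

48.78

On A1, R sits at bearing -90° from N; an 83° counterclockwise sweep puts V at bearing -7°, so V = N + 7.4·(cos -7°, sin -7°) = (-28.96, 6.498). A1 meets VT tangentially, so NV is at right angles to VT, so VT runs along (−sin -7°, cos -7°); with |VT| = 35.9, T = (-24.58, 42.13). Then |LT| = |T − L| = 48.78.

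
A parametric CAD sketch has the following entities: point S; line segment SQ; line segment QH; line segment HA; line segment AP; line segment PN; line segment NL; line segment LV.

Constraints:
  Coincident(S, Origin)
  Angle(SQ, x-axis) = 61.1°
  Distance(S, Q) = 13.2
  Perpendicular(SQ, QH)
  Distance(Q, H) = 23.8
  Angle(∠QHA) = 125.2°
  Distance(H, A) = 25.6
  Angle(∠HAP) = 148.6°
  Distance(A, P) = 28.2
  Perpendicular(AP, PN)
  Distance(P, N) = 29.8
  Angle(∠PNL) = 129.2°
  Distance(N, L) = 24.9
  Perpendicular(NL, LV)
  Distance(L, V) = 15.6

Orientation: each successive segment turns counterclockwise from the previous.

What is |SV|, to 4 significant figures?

10.34

S is at the origin; SQ runs at 61.1° with length 13.2, so Q = (6.379, 11.56). SQ is perpendicular to QH, so QH runs at 151.1°; with |QH| = 23.8, H = (-14.46, 23.06). ∠QHA = 125.2° gives HA at -154.1° from the x-axis; with |HA| = 25.6, A = (-37.49, 11.88). ∠HAP = 148.6° gives AP at -122.7° from the x-axis; with |AP| = 28.2, P = (-52.72, -11.85). AP is perpendicular to PN, so PN runs at -32.70°; with |PN| = 29.8, N = (-27.64, -27.95). ∠PNL = 129.2° gives NL at 18.10° from the x-axis; with |NL| = 24.9, L = (-3.975, -20.22). NL is perpendicular to LV, so LV runs at 108.1°; with |LV| = 15.6, V = (-8.822, -5.390). Then |SV| = |V − S| = 10.34.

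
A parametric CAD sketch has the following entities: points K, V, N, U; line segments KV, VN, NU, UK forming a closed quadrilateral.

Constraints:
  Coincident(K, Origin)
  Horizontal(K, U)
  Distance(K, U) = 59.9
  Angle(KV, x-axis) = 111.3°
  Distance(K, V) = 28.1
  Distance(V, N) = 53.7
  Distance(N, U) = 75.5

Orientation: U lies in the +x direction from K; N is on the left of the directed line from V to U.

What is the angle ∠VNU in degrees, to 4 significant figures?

68.41°

Checks: |VN| = 53.70 ✓; |NU| = 75.50 ✓.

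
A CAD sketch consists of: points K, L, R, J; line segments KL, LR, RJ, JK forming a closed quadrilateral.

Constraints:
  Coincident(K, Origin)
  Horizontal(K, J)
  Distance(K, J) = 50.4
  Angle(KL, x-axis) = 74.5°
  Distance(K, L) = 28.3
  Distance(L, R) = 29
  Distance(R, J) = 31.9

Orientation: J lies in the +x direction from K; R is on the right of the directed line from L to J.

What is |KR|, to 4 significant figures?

18.51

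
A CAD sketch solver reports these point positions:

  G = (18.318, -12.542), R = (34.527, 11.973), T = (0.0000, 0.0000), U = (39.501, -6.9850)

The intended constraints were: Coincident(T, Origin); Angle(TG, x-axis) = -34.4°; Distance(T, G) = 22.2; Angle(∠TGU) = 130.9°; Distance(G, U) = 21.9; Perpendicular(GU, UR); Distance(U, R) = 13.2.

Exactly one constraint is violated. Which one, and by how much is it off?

Distance(U, R) = 13.2 — off by 6.40.

T = (0.00, 0.00) ✓; TG at -34.40° ✓; |TG| = 22.20 ✓; ∠TGU = 130.9° ✓; |GU| = 21.90 ✓; ∠(GU, UR) = 90.00° ✓; |UR| = 19.60 ✗.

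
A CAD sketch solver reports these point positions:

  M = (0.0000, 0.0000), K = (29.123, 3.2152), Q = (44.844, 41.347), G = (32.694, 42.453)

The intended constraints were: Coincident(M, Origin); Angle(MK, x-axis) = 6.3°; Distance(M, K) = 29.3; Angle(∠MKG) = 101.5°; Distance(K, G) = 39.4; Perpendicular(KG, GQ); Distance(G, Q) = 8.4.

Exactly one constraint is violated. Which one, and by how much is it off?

Distance(G, Q) = 8.4 — off by 3.80.

M = (0.00, 0.00) ✓; MK at 6.300° ✓; |MK| = 29.30 ✓; ∠MKG = 101.5° ✓; |KG| = 39.40 ✓; ∠(KG, GQ) = 90.00° ✓; |GQ| = 12.20 ✗.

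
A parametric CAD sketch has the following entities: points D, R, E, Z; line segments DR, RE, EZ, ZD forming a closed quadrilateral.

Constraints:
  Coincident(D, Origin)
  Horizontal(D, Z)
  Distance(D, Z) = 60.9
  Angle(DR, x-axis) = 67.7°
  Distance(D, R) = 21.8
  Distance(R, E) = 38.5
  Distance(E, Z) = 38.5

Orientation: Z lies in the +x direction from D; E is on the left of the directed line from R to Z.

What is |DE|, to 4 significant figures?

55.94

Checks: |RE| = 38.50 ✓; |EZ| = 38.50 ✓.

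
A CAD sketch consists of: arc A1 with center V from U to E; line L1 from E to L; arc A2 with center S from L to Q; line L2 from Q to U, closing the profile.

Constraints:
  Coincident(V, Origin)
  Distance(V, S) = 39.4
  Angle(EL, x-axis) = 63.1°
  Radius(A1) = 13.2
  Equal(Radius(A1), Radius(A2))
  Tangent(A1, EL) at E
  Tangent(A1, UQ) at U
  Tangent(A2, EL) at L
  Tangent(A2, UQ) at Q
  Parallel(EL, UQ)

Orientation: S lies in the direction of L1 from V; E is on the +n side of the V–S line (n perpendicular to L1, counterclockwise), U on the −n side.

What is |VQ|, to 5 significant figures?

41.552

The slot axis is L1's direction at 63.1°, so u = (cos 63.1°, sin 63.1°) = (0.45243, 0.89180) and n = (−sin 63.1°, cos 63.1°) = (-0.89180, 0.45243). V is at the origin and S lies 39.4 along u from V, so S = 39.4·u = (17.826, 35.137). Tangency of A1 to both parallel lines with radius 13.2 puts E and U at V ± 13.2·n: E = (-11.772, 5.9721), U = (11.772, -5.9721). Equal radii place L and Q the same way about S: L = S + 13.2·n = (6.0542, 41.109), Q = S − 13.2·n = (29.598, 29.165). Then |VQ| = |Q − V| = 41.552.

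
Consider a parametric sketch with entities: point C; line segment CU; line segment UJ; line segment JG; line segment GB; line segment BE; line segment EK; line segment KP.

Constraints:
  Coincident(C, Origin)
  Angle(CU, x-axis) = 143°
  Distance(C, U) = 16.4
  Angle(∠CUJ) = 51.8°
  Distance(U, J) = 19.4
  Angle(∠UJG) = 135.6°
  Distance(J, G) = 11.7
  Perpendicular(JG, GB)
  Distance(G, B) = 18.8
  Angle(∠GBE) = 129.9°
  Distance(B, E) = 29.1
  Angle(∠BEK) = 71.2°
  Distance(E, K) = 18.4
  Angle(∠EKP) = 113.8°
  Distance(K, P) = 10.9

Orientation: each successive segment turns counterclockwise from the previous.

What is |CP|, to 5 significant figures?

12.321

C is at the origin; CU runs at 143.0° with length 16.4, so U = (-13.098, 9.8698). ∠CUJ = 51.8° gives UJ at -88.800° from the x-axis; with |UJ| = 19.4, J = (-12.691, -9.5260). ∠UJG = 135.6° gives JG at -44.400° from the x-axis; with |JG| = 11.7, G = (-4.3320, -17.712). JG is perpendicular to GB, so GB runs at 45.600°; with |GB| = 18.8, B = (8.8217, -4.2800). ∠GBE = 129.9° gives BE at 95.700° from the x-axis; with |BE| = 29.1, E = (5.9315, 24.676). ∠BEK = 71.2° gives EK at -155.50° from the x-axis; with |EK| = 18.4, K = (-10.812, 17.046). ∠EKP = 113.8° gives KP at -89.300° from the x-axis; with |KP| = 10.9, P = (-10.679, 6.1466). Then |CP| = |P − C| = 12.321.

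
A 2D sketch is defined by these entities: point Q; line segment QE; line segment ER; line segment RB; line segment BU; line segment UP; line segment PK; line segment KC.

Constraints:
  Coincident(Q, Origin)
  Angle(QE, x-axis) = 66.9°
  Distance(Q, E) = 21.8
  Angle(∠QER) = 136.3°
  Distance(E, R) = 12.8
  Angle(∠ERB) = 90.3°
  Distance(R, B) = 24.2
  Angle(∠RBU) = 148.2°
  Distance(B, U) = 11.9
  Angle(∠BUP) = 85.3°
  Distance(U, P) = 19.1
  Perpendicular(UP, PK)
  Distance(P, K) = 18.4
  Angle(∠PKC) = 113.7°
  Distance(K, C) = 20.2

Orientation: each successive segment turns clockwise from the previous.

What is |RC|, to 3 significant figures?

15.5

UP ⟂ PK, so PK runs at 77.0°; with |PK| = 18.4, K = (13.8, 13.4). ∠PKC = 113.7° gives KC at 10.7° from the x-axis; with |KC| = 20.2, C = (33.6, 17.1). Then |RC| = |C − R| = 15.5.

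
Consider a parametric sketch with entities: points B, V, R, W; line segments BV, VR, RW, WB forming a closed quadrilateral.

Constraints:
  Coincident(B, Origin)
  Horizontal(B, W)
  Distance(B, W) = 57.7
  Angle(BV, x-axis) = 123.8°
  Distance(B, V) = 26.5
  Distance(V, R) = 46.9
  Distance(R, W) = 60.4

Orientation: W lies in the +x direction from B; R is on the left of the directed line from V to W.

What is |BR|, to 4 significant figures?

54.74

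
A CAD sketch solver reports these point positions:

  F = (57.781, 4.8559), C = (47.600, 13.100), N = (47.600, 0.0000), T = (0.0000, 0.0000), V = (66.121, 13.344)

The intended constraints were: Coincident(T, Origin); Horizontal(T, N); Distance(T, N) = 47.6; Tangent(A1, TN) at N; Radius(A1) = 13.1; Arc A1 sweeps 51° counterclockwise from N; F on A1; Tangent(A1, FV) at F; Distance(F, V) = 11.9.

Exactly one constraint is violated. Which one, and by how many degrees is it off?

Tangent(A1, FV) at F — off by 5.50°.

T = (0.00, 0.00) ✓; T.y = 0.00, N.y = 0.00 ✓; |TN| = 47.60 ✓; ∠(CN, NT) = 90.00° ✓; |CN| = 13.10 ✓; bearing(C→F) − bearing(C→N) = 51.00° ✓; |CF| = 13.10 ✓; ∠(CF, FV) = 95.50° ✗; |FV| = 11.90 ✓.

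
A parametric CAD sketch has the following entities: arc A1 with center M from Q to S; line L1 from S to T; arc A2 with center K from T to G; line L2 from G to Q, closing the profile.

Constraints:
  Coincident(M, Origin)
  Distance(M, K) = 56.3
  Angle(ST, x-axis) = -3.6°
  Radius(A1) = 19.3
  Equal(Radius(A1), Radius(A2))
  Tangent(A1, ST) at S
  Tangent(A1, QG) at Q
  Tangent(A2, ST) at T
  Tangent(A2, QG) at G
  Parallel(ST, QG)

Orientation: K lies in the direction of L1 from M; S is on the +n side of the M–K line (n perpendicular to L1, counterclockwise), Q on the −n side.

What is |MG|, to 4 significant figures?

59.52

The slot axis is L1's direction at -3.6°, so u = (cos -3.6°, sin -3.6°) = (0.9980, -0.06279) and n = (−sin -3.6°, cos -3.6°) = (0.06279, 0.9980). M is at the origin and K lies 56.3 along u from M, so K = 56.3·u = (56.19, -3.535). Tangency of A1 to both parallel lines with radius 19.3 puts S and Q at M ± 19.3·n: S = (1.212, 19.26), Q = (-1.212, -19.26). Equal radii place T and G the same way about K: T = K + 19.3·n = (57.40, 15.73), G = K − 19.3·n = (54.98, -22.80). Then |MG| = |G − M| = 59.52.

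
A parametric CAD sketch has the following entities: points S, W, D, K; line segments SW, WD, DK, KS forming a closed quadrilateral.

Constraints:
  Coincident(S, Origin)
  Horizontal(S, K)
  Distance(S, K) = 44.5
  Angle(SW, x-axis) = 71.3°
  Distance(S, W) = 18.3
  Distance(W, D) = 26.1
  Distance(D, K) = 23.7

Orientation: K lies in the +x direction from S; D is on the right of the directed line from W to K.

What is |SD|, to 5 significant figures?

21.463

S is at the origin; SK is horizontal with |SK| = 44.5 and K in +x, so K = (44.5, 0). SW runs at 71.3° with |SW| = 18.3, so W = (5.8672, 17.334). D is determined by |WD| = 26.1 and |DK| = 23.7 together: it lies at the intersection of circle(W, 26.1) and circle(K, 23.7). With |WK| = 42.343, the foot of the radical line on WK is 22.583 from W and the perpendicular offset is √(26.1² − 22.583²) = 13.085. Taking the right-of-WK solution: D = (21.115, -3.8492).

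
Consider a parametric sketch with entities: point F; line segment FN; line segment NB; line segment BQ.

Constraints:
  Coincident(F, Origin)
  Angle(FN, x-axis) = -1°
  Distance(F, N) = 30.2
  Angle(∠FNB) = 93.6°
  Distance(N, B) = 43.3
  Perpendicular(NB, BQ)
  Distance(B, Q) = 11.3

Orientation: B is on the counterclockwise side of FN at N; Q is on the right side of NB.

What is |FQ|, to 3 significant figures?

61.3

F is at the origin; FN runs at -1.0° with length 30.2, so N = 30.2·(cos -1.0°, sin -1.0°) = (30.2, -0.527). ∠FNB = 93.6°, so NB runs at -1.0° + (180° − 93.6°) = 85.4° from the x-axis; with |NB| = 43.3, B = N + 43.3·(cos 85.4°, sin 85.4°) = (33.7, 42.6). The perpendicularity gives BQ at right angles to NB; with |BQ| = 11.3 on the right of NB, Q = B + 11.3·(0.997, -0.0802) = (44.9, 41.7). Then |FQ| = |Q − F| = 61.3.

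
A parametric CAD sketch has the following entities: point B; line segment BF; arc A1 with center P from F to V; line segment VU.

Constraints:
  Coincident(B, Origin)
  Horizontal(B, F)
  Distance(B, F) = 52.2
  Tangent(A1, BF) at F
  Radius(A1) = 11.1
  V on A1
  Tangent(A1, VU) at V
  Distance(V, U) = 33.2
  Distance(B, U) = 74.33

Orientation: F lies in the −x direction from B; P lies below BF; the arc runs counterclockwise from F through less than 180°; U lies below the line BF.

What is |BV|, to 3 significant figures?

64.4

Checks: |PV| = 11.10 ✓; ∠(PV, VU) = 90.00° ✓; |VU| = 33.20 ✓; |BU| = 74.33 ✓.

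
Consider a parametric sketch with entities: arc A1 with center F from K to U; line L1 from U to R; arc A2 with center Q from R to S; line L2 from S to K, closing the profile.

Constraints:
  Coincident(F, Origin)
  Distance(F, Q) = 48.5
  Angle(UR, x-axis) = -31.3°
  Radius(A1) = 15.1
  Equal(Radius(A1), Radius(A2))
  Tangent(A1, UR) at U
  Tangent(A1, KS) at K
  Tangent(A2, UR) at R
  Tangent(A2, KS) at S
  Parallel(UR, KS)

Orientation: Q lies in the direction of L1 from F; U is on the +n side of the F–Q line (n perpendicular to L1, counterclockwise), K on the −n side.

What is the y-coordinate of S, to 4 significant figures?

-38.10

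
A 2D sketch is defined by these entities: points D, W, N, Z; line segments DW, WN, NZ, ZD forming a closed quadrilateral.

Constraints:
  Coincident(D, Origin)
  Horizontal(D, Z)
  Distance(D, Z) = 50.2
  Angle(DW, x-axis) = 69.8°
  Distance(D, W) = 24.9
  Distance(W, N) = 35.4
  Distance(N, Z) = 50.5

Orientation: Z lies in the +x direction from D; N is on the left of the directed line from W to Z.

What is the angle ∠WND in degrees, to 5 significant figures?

10.691°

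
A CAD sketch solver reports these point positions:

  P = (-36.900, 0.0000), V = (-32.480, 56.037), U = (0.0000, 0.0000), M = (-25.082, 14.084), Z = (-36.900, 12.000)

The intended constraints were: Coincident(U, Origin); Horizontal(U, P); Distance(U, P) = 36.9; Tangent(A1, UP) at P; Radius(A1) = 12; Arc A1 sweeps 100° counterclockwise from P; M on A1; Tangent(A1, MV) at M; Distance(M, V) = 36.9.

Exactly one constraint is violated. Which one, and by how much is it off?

Distance(M, V) = 36.9 — off by 5.70.

U = (0.00, 0.00) ✓; U.y = 0.00, P.y = 0.00 ✓; |UP| = 36.90 ✓; ∠(ZP, PU) = 90.00° ✓; |ZP| = 12.00 ✓; bearing(Z→M) − bearing(Z→P) = 100.0° ✓; |ZM| = 12.00 ✓; ∠(ZM, MV) = 90.00° ✓; |MV| = 42.60 ✗.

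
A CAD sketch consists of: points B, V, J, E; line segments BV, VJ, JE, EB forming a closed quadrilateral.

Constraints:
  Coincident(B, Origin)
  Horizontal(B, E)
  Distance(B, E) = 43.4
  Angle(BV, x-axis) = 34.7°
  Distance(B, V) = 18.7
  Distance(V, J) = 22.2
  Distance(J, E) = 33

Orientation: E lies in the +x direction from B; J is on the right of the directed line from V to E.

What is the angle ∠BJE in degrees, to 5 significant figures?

117.42°

Checks: |VJ| = 22.20 ✓; |JE| = 33.00 ✓.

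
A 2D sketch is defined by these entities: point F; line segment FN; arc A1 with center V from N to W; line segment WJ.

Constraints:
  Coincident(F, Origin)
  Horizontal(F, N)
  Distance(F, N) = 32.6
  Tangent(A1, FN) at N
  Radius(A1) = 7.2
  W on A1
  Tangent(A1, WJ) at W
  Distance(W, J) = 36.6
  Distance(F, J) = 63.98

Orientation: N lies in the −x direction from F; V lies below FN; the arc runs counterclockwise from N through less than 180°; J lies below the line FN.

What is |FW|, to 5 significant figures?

39.863

Checks: |VW| = 7.200 ✓; ∠(VW, WJ) = 90.00° ✓; |WJ| = 36.60 ✓; |FJ| = 63.98 ✓.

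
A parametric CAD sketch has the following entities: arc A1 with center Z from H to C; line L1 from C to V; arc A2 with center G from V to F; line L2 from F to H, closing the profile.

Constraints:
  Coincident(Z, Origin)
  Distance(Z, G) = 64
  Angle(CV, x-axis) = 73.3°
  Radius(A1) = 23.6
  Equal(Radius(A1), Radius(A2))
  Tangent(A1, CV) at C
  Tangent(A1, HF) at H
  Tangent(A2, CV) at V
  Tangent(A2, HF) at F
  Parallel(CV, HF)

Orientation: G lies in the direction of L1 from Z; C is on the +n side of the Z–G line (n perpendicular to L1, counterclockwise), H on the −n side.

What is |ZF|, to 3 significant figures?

68.2

The slot axis is L1's direction at 73.3°, so u = (cos 73.3°, sin 73.3°) = (0.287, 0.958) and n = (−sin 73.3°, cos 73.3°) = (-0.958, 0.287). Z is at the origin and G lies 64.0 along u from Z, so G = 64.0·u = (18.4, 61.3). Tangency of A1 to both parallel lines with radius 23.6 puts C and H at Z ± 23.6·n: C = (-22.6, 6.78), H = (22.6, -6.78). Equal radii place V and F the same way about G: V = G + 23.6·n = (-4.21, 68.1), F = G − 23.6·n = (41.0, 54.5). Then |ZF| = |F − Z| = 68.2.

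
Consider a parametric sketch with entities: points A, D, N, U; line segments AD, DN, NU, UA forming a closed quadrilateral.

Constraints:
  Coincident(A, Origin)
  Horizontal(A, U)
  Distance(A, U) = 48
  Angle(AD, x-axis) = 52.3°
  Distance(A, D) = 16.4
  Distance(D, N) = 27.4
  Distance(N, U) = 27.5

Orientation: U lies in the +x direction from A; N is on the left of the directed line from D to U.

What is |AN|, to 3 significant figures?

42.6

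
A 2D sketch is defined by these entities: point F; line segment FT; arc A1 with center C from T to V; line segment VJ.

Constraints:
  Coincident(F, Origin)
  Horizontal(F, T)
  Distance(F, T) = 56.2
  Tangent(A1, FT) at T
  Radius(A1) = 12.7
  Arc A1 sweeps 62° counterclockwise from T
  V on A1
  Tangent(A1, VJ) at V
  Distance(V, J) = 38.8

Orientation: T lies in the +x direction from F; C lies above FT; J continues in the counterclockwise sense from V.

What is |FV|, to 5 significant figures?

67.749

Since A1 is tangent to FT there, CT ⟂ FT, so C = T + (0, 12.7) = (56.200, 12.700). On A1, T sits at bearing -90° from C; a 62° counterclockwise sweep puts V at bearing -28°, so V = C + 12.7·(cos -28°, sin -28°) = (67.413, 6.7377). Then |FV| = |V − F| = 67.749.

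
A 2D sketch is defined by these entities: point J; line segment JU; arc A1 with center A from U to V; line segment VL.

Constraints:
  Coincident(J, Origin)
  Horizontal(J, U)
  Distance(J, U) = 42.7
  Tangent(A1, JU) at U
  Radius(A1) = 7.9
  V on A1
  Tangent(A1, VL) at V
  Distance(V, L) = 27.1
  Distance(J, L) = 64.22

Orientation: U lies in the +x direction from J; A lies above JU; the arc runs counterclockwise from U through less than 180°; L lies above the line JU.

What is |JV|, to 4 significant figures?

50.93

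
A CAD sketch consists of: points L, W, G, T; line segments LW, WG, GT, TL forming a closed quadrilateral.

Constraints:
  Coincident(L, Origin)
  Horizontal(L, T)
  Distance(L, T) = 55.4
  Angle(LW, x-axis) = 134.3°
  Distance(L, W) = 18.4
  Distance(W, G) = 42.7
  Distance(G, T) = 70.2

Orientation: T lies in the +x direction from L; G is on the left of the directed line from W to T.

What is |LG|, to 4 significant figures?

51.42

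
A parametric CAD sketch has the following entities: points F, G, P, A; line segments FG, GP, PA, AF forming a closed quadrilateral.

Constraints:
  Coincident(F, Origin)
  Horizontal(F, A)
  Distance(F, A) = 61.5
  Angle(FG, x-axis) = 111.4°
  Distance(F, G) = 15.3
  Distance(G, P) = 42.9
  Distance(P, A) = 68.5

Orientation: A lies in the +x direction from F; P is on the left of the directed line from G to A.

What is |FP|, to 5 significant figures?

53.737

Checks: |GP| = 42.90 ✓; |PA| = 68.50 ✓.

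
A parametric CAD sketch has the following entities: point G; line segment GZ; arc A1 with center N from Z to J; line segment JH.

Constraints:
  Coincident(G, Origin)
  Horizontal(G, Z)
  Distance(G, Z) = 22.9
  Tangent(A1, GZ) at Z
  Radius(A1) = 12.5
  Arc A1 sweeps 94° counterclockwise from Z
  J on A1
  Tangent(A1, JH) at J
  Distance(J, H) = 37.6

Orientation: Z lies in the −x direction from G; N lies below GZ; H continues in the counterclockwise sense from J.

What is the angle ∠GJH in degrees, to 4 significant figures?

106.7°

On A1, Z sits at bearing 90° from N; a 94° counterclockwise sweep puts J at bearing 184°, so J = N + 12.5·(cos 184°, sin 184°) = (-35.37, -13.37). Since A1 is tangent to JH there, NJ ⟂ JH, so JH runs along (−sin 184°, cos 184°); with |JH| = 37.6, H = (-32.75, -50.88). Then cos ∠GJH = JG·JH / (|JG||JH|), giving 106.7°.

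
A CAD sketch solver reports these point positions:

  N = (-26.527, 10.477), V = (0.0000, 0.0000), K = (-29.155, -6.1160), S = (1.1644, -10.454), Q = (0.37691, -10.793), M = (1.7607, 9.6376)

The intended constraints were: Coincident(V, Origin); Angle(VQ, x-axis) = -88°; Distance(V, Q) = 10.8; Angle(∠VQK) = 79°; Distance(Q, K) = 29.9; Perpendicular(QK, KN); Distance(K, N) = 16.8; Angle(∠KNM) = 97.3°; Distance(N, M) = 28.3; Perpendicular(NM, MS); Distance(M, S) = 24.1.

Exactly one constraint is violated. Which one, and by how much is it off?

Distance(M, S) = 24.1 — off by 4.00.

V = (0.00, 0.00) ✓; VQ at -88.00° ✓; |VQ| = 10.80 ✓; ∠VQK = 79.00° ✓; |QK| = 29.90 ✓; ∠(QK, KN) = 90.00° ✓; |KN| = 16.80 ✓; ∠KNM = 97.30° ✓; |NM| = 28.30 ✓; ∠(NM, MS) = 90.00° ✓; |MS| = 20.10 ✗.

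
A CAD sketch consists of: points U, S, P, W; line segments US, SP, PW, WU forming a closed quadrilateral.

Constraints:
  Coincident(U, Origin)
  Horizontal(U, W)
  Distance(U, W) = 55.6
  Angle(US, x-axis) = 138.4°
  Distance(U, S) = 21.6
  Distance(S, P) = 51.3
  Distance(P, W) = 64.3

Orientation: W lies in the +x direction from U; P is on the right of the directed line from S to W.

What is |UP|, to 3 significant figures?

34.0

Checks: |SP| = 51.30 ✓; |PW| = 64.30 ✓.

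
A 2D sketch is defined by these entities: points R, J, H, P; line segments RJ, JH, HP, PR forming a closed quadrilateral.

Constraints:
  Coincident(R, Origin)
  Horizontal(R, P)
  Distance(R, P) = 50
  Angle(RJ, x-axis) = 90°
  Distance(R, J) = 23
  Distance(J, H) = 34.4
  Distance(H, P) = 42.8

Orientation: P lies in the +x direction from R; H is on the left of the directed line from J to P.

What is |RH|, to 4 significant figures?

49.14

Checks: R.y = 0.00, P.y = 0.00 ✓; |JH| = 34.40 ✓; |HP| = 42.80 ✓.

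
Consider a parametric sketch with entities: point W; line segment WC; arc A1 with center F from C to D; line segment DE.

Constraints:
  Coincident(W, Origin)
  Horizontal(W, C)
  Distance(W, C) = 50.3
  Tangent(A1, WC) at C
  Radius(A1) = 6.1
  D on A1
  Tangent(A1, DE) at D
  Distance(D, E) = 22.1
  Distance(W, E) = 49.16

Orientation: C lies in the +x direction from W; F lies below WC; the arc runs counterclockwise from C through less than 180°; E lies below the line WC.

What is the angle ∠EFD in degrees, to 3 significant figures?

74.6°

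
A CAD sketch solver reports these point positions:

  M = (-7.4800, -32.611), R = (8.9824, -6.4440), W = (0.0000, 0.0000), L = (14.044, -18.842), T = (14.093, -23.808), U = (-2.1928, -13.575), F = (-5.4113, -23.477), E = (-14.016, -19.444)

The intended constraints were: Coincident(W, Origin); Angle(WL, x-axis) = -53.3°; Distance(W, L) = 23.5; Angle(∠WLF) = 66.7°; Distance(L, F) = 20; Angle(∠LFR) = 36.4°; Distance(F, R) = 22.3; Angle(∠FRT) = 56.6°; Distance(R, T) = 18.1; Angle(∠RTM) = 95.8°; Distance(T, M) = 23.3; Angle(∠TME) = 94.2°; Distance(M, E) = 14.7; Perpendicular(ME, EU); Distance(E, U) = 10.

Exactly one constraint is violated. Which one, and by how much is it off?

Distance(E, U) = 10 — off by 3.20.

W = (0.00, 0.00) ✓; WL at -53.30° ✓; |WL| = 23.50 ✓; ∠WLF = 66.70° ✓; |LF| = 20.00 ✓; ∠LFR = 36.40° ✓; |FR| = 22.30 ✓; ∠FRT = 56.60° ✓; |RT| = 18.10 ✓; ∠RTM = 95.80° ✓; |TM| = 23.30 ✓; ∠TME = 94.20° ✓; |ME| = 14.70 ✓; ∠(ME, EU) = 90.00° ✓; |EU| = 13.20 ✗.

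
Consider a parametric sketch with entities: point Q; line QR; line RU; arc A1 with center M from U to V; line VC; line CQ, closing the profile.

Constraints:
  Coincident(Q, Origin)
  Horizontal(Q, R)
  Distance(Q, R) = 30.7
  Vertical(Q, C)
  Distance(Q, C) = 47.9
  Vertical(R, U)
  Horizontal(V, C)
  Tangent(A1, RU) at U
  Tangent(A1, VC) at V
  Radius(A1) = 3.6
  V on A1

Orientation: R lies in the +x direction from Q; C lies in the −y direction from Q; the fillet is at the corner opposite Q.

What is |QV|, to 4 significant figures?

55.03

The virtual corner opposite Q is at (30.70, -47.90). Since A1 is tangent to RU there, MU ⟂ RU and the tangent condition forces MV to be normal to VC, with radius 3.6, so the center M sits 3.6 in from both sides at M = (27.10, -44.30). That places the tangent points at U = (30.70, -44.30) on RU and V = (27.10, -47.90) on VC. Then |QV| = |V − Q| = 55.03.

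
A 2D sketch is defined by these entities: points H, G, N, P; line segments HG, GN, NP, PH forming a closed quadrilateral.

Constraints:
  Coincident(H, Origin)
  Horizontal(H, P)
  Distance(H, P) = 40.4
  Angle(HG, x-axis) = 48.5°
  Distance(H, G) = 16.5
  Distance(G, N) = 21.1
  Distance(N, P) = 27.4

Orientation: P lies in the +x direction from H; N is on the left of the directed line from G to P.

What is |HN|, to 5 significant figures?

37.351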